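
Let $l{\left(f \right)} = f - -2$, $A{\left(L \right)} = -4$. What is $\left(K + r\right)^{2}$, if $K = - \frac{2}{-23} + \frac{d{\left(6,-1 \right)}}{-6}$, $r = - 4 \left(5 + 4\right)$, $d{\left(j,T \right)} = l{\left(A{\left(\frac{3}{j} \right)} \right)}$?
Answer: $\frac{6027025}{4761} \approx 1265.9$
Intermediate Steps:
$l{\left(f \right)} = 2 + f$ ($l{\left(f \right)} = f + 2 = 2 + f$)
$d{\left(j,T \right)} = -2$ ($d{\left(j,T \right)} = 2 - 4 = -2$)
$r = -36$ ($r = \left(-4\right) 9 = -36$)
$K = \frac{29}{69}$ ($K = - \frac{2}{-23} - \frac{2}{-6} = \left(-2\right) \left(- \frac{1}{23}\right) - - \frac{1}{3} = \frac{2}{23} + \frac{1}{3} = \frac{29}{69} \approx 0.42029$)
$\left(K + r\right)^{2} = \left(\frac{29}{69} - 36\right)^{2} = \left(- \frac{2455}{69}\right)^{2} = \frac{6027025}{4761}$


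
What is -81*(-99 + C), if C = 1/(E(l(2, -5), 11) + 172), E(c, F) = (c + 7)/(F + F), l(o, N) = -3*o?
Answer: 30350133/3785 ≈ 8018.5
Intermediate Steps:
E(c, F) = (7 + c)/(2*F) (E(c, F) = (7 + c)/((2*F)) = (7 + c)*(1/(2*F)) = (7 + c)/(2*F))
C = 22/3785 (C = 1/((½)*(7 - 3*2)/11 + 172) = 1/((½)*(1/11)*(7 - 6) + 172) = 1/((½)*(1/11)*1 + 172) = 1/(1/22 + 172) = 1/(3785/22) = 22/3785 ≈ 0.0058124)
-81*(-99 + C) = -81*(-99 + 22/3785) = -81*(-374693/3785) = 30350133/3785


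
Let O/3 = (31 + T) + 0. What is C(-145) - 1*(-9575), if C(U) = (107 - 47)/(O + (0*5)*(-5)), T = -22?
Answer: 86195/9 ≈ 9577.2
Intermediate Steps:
O = 27 (O = 3*((31 - 22) + 0) = 3*(9 + 0) = 3*9 = 27)
C(U) = 20/9 (C(U) = (107 - 47)/(27 + (0*5)*(-5)) = 60/(27 + 0*(-5)) = 60/(27 + 0) = 60/27 = 60*(1/27) = 20/9)
C(-145) - 1*(-9575) = 20/9 - 1*(-9575) = 20/9 + 9575 = 86195/9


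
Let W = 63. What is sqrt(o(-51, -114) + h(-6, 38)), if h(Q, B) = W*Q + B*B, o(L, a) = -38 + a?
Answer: sqrt(914) ≈ 30.232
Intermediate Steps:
h(Q, B) = B**2 + 63*Q (h(Q, B) = 63*Q + B*B = 63*Q + B**2 = B**2 + 63*Q)
sqrt(o(-51, -114) + h(-6, 38)) = sqrt((-38 - 114) + (38**2 + 63*(-6))) = sqrt(-152 + (1444 - 378)) = sqrt(-152 + 1066) = sqrt(914)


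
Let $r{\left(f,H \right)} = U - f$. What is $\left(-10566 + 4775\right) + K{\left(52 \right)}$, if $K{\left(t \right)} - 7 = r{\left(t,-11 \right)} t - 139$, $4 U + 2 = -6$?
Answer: $-8731$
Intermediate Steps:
$U = -2$ ($U = - \frac{1}{2} + \frac{1}{4} \left(-6\right) = - \frac{1}{2} - \frac{3}{2} = -2$)
$r{\left(f,H \right)} = -2 - f$
$K{\left(t \right)} = -132 + t \left(-2 - t\right)$ ($K{\left(t \right)} = 7 + \left(\left(-2 - t\right) t - 139\right) = 7 + \left(t \left(-2 - t\right) - 139\right) = 7 + \left(-139 + t \left(-2 - t\right)\right) = -132 + t \left(-2 - t\right)$)
$\left(-10566 + 4775\right) + K{\left(52 \right)} = \left(-10566 + 4775\right) - \left(132 + 52 \left(2 + 52\right)\right) = -5791 - \left(132 + 52 \cdot 54\right) = -5791 - 2940 = -8731$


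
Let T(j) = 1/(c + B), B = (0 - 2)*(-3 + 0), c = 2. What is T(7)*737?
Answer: 737/8 ≈ 92.125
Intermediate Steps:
B = 6 (B = -2*(-3) = 6)
T(j) = 1/8 (T(j) = 1/(2 + 6) = 1/8)
T(7)*737 = (1/8)*737 = 737/8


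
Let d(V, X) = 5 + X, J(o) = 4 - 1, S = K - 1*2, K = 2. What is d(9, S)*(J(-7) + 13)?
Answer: 80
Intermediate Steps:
S = 0 (S = 2 - 1*2 = 2 - 2 = 0)
J(o) = 3
d(9, S)*(J(-7) + 13) = (5 + 0)*(3 + 13) = 5*16 = 80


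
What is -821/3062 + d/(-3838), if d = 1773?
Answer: -2144981/2937989 ≈ -0.73008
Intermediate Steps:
-821/3062 + d/(-3838) = -821/3062 + 1773/(-3838) = -821*1/3062 + 1773*(-1/3838) = -821/3062 - 1773/3838 = -2144981/2937989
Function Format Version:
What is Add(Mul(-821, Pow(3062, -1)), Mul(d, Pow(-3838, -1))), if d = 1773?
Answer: Rational(-2144981, 2937989) ≈ -0.73008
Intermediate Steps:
Add(Mul(-821, Pow(3062, -1)), Mul(d, Pow(-3838, -1))) = Add(Mul(-821, Pow(3062, -1)), Mul(1773, Pow(-3838, -1))) = Add(Mul(-821, Rational(1, 3062)), Mul(1773, Rational(-1, 3838))) = Add(Rational(-821, 3062), Rational(-1773, 3838)) = Rational(-2144981, 2937989)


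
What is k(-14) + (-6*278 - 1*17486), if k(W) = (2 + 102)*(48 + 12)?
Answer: -12914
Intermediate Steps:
k(W) = 6240 (k(W) = 104*60 = 6240)
k(-14) + (-6*278 - 1*17486) = 6240 + (-6*278 - 1*17486) = 6240 + (-1668 - 17486) = 6240 - 19154 = -12914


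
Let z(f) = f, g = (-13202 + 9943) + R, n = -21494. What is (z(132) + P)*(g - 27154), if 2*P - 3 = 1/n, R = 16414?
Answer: -80338819103/42988 ≈ -1.8689e+6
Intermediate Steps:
g = 13155 (g = (-13202 + 9943) + 16414 = -3259 + 16414 = 13155)
P = 64481/42988 (P = 3/2 + (½)/(-21494) = 3/2 + (½)*(-1/21494) = 3/2 - 1/42988 = 64481/42988 ≈ 1.5000)
(z(132) + P)*(g - 27154) = (132 + 64481/42988)*(13155 - 27154) = (5738897/42988)*(-13999) = -80338819103/42988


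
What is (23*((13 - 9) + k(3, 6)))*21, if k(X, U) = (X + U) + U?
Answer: 9177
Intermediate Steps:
k(X, U) = X + 2*U (k(X, U) = (U + X) + U = X + 2*U)
(23*((13 - 9) + k(3, 6)))*21 = (23*((13 - 9) + (3 + 2*6)))*21 = (23*(4 + (3 + 12)))*21 = (23*(4 + 15))*21 = (23*19)*21 = 437*21 = 9177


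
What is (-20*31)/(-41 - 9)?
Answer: 62/5 ≈ 12.400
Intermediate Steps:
(-20*31)/(-41 - 9) = -620/(-50) = -620*(-1/50) = 62/5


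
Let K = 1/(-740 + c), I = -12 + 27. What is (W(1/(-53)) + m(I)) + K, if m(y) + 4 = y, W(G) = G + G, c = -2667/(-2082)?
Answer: 297825069/27171563 ≈ 10.961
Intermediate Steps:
c = 889/694 (c = -2667*(-1/2082) = 889/694 ≈ 1.2810)
W(G) = 2*G
I = 15
m(y) = -4 + y
K = -694/512671 (K = 1/(-740 + 889/694) = 1/(-512671/694) = -694/512671 ≈ -0.0013537)
(W(1/(-53)) + m(I)) + K = (2/(-53) + (-4 + 15)) - 694/512671 = (2*(-1/53) + 11) - 694/512671 = (-2/53 + 11) - 694/512671 = 581/53 - 694/512671 = 297825069/27171563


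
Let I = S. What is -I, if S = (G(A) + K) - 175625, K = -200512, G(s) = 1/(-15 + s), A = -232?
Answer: 92905840/247 ≈ 3.7614e+5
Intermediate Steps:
S = -92905840/247 (S = (1/(-15 - 232) - 200512) - 175625 = (1/(-247) - 200512) - 175625 = (-1/247 - 200512) - 175625 = -49526465/247 - 175625 = -92905840/247 ≈ -3.7614e+5)
I = -92905840/247 ≈ -3.7614e+5
-I = -1*(-92905840/247) = 92905840/247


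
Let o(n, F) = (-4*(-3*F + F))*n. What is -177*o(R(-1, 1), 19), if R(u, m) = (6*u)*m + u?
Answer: 188328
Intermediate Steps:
R(u, m) = u + 6*m*u (R(u, m) = 6*m*u + u = u + 6*m*u)
o(n, F) = 8*F*n (o(n, F) = (-(-8)*F)*n = (8*F)*n = 8*F*n)
-177*o(R(-1, 1), 19) = -1416*19*(-(1 + 6*1)) = -1416*19*(-(1 + 6)) = -1416*19*(-1*7) = -1416*19*(-7) = -177*(-1064) = 188328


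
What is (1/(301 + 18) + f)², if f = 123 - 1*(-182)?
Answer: 9466511616/101761 ≈ 93027.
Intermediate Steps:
f = 305 (f = 123 + 182 = 305)
(1/(301 + 18) + f)² = (1/(301 + 18) + 305)² = (1/319 + 305)² = (97296/319)² = 9466511616/101761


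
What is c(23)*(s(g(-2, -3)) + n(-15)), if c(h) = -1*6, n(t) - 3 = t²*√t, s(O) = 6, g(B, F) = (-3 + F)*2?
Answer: -54 - 1350*I*√15 ≈ -54.0 - 5228.5*I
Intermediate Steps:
g(B, F) = -6 + 2*F
n(t) = 3 + t^(5/2) (n(t) = 3 + t²*√t = 3 + t^(5/2))
c(h) = -6
c(23)*(s(g(-2, -3)) + n(-15)) = -6*(6 + (3 + (-15)^(5/2))) = -6*(6 + (3 + 225*I*√15)) = -6*(9 + 225*I*√15) = -54 - 1350*I*√15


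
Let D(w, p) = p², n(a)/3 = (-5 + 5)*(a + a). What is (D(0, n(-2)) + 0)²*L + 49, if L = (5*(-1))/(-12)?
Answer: 49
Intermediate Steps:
L = 5/12 (L = -5*(-1/12) = 5/12 ≈ 0.41667)
n(a) = 0 (n(a) = 3*((-5 + 5)*(a + a)) = 3*(0*(2*a)) = 3*0 = 0)
(D(0, n(-2)) + 0)²*L + 49 = (0² + 0)²*(5/12) + 49 = (0 + 0)²*(5/12) + 49 = 0²*(5/12) + 49 = 0*(5/12) + 49 = 0 + 49 = 49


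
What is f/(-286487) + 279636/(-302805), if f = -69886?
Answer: -19650082834/28916565345 ≈ -0.67954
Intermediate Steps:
f/(-286487) + 279636/(-302805) = -69886/(-286487) + 279636/(-302805) = -69886*(-1/286487) + 279636*(-1/302805) = 69886/286487 - 93212/100935 = -19650082834/28916565345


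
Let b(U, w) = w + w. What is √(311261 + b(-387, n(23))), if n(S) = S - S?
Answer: √311261 ≈ 557.91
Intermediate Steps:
n(S) = 0
b(U, w) = 2*w
√(311261 + b(-387, n(23))) = √(311261 + 2*0) = √(311261 + 0) = √311261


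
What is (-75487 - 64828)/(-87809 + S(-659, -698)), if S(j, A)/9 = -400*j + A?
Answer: -7385/119911 ≈ -0.061587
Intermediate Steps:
S(j, A) = -3600*j + 9*A (S(j, A) = 9*(-400*j + A) = 9*(A - 400*j) = -3600*j + 9*A)
(-75487 - 64828)/(-87809 + S(-659, -698)) = (-75487 - 64828)/(-87809 + (-3600*(-659) + 9*(-698))) = -140315/(-87809 + (2372400 - 6282)) = -140315/(-87809 + 2366118) = -140315/2278309 = -140315*1/2278309 = -7385/119911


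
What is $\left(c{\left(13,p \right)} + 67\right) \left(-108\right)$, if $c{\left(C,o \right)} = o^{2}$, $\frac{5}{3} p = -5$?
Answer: $-8208$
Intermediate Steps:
$p = -3$ ($p = \frac{3}{5} \left(-5\right) = -3$)
$\left(c{\left(13,p \right)} + 67\right) \left(-108\right) = \left(\left(-3\right)^{2} + 67\right) \left(-108\right) = \left(9 + 67\right) \left(-108\right) = 76 \left(-108\right) = -8208$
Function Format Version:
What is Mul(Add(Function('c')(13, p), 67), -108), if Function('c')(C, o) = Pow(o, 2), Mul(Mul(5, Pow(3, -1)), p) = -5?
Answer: -8208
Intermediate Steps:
p = -3 (p = Mul(Rational(3, 5), -5) = -3)
Mul(Add(Function('c')(13, p), 67), -108) = Mul(Add(Pow(-3, 2), 67), -108) = Mul(Add(9, 67), -108) = Mul(76, -108) = -8208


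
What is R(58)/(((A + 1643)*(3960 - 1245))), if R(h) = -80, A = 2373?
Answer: -1/136293 ≈ -7.3371e-6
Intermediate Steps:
R(58)/(((A + 1643)*(3960 - 1245))) = -80*1/((2373 + 1643)*(3960 - 1245)) = -80/(4016*2715) = -80/10903440 = -80*1/10903440 = -1/136293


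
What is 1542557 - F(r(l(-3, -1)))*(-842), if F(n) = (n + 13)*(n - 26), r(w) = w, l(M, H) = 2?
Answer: 1239437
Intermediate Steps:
F(n) = (-26 + n)*(13 + n) (F(n) = (13 + n)*(-26 + n) = (-26 + n)*(13 + n))
1542557 - F(r(l(-3, -1)))*(-842) = 1542557 - (-338 + 2² - 13*2)*(-842) = 1542557 - (-338 + 4 - 26)*(-842) = 1542557 - (-360)*(-842) = 1542557 - 1*303120 = 1542557 - 303120 = 1239437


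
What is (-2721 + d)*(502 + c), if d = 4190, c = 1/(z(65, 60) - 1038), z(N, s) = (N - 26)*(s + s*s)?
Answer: 924747265/1254 ≈ 7.3744e+5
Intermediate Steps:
z(N, s) = (-26 + N)*(s + s²)
c = 1/141702 (c = 1/(60*(-26 + 65 - 26*60 + 65*60) - 1038) = 1/(60*(-26 + 65 - 1560 + 3900) - 1038) = 1/(60*2379 - 1038) = 1/(142740 - 1038) = 1/141702 ≈ 7.0571e-6)
(-2721 + d)*(502 + c) = (-2721 + 4190)*(502 + 1/141702) = 1469*(71134405/141702) = 924747265/1254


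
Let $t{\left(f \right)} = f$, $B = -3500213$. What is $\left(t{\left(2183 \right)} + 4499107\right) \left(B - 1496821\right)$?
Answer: $-22493099173860$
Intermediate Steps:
$\left(t{\left(2183 \right)} + 4499107\right) \left(B - 1496821\right) = \left(2183 + 4499107\right) \left(-3500213 - 1496821\right) = 4501290 \left(-4997034\right) = -22493099173860$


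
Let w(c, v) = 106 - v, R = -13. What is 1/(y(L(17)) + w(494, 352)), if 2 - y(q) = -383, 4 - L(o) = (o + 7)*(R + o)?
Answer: 1/139 ≈ 0.0071942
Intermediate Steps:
L(o) = 4 - (-13 + o)*(7 + o) (L(o) = 4 - (o + 7)*(-13 + o) = 4 - (7 + o)*(-13 + o) = 4 - (-13 + o)*(7 + o))
y(q) = 385 (y(q) = 2 - 1*(-383) = 2 + 383 = 385)
1/(y(L(17)) + w(494, 352)) = 1/(385 + (106 - 1*352)) = 1/(385 + (106 - 352)) = 1/(385 - 246) = 1/139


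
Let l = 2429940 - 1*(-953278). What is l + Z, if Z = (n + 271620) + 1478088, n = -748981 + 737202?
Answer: 5121147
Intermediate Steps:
n = -11779
l = 3383218 (l = 2429940 + 953278 = 3383218)
Z = 1737929 (Z = (-11779 + 271620) + 1478088 = 259841 + 1478088 = 1737929)
l + Z = 3383218 + 1737929 = 5121147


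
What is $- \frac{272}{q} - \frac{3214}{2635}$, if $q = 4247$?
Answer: $- \frac{463438}{360995} \approx -1.2838$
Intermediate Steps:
$- \frac{272}{q} - \frac{3214}{2635} = - \frac{272}{4247} - \frac{3214}{2635} = - \frac{463438}{360995}$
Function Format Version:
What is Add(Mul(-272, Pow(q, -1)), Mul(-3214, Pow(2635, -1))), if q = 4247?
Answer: Rational(-463438, 360995) ≈ -1.2838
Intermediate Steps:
Add(Mul(-272, Pow(q, -1)), Mul(-3214, Pow(2635, -1))) = Add(Mul(-272, Pow(4247, -1)), Mul(-3214, Pow(2635, -1))) = Add(Mul(-272, Rational(1, 4247)), Mul(-3214, Rational(1, 2635))) = Add(Rational(-272, 4247), Rational(-3214, 2635)) = Rational(-463438, 360995)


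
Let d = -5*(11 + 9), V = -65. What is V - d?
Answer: 35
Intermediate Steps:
d = -100 (d = -5*20 = -100)
V - d = -65 - 1*(-100) = -65 + 100 = 35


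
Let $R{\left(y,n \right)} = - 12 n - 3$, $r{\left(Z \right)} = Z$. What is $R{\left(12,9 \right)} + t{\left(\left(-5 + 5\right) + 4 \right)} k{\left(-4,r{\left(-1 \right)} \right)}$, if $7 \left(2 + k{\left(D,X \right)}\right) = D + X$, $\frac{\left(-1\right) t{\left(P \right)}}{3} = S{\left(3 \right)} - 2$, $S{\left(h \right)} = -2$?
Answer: $- \frac{1005}{7} \approx -143.57$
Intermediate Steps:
$R{\left(y,n \right)} = -3 - 12 n$
$t{\left(P \right)} = 12$ ($t{\left(P \right)} = - 3 \left(-2 - 2\right) = \left(-3\right) \left(-4\right) = 12$)
$k{\left(D,X \right)} = -2 + \frac{D}{7} + \frac{X}{7}$ ($k{\left(D,X \right)} = -2 + \frac{D + X}{7} = -2 + \left(\frac{D}{7} + \frac{X}{7}\right) = -2 + \frac{D}{7} + \frac{X}{7}$)
$R{\left(12,9 \right)} + t{\left(\left(-5 + 5\right) + 4 \right)} k{\left(-4,r{\left(-1 \right)} \right)} = \left(-3 - 108\right) + 12 \left(-2 + \frac{1}{7} \left(-4\right) + \frac{1}{7} \left(-1\right)\right) = \left(-3 - 108\right) + 12 \left(-2 - \frac{4}{7} - \frac{1}{7}\right) = -111 + 12 \left(- \frac{19}{7}\right) = -111 - \frac{228}{7} = - \frac{1005}{7}$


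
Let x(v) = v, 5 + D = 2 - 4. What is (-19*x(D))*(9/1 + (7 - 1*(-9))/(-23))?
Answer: 25403/23 ≈ 1104.5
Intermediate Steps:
D = -7 (D = -5 + (2 - 4) = -5 - 2 = -7)
(-19*x(D))*(9/1 + (7 - 1*(-9))/(-23)) = (-19*(-7))*(9/1 + (7 - 1*(-9))/(-23)) = 133*(9*1 + (7 + 9)*(-1/23)) = 133*(9 + 16*(-1/23)) = 133*(9 - 16/23) = 133*(191/23) = 25403/23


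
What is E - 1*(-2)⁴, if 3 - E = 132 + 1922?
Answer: -2067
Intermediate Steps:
E = -2051 (E = 3 - (132 + 1922) = 3 - 1*2054 = 3 - 2054 = -2051)
E - 1*(-2)⁴ = -2051 - 1*(-2)⁴ = -2051 - 1*16 = -2051 - 16 = -2067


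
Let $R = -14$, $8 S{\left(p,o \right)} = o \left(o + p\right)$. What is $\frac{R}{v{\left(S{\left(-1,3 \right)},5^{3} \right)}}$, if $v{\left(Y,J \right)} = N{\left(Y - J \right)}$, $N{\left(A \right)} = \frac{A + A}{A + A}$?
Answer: $-14$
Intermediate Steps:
$S{\left(p,o \right)} = \frac{o \left(o + p\right)}{8}$
$N{\left(A \right)} = 1$ ($N{\left(A \right)} = \frac{2 A}{2 A} = 2 A \frac{1}{2 A} = 1$)
$v{\left(Y,J \right)} = 1$
$\frac{R}{v{\left(S{\left(-1,3 \right)},5^{3} \right)}} = - \frac{14}{1} = \left(-14\right) 1 = -14$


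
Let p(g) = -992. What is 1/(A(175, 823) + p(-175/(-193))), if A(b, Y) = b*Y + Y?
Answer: 1/143856 ≈ 6.9514e-6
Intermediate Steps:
A(b, Y) = Y + Y*b (A(b, Y) = Y*b + Y = Y + Y*b)
1/(A(175, 823) + p(-175/(-193))) = 1/(823*(1 + 175) - 992) = 1/(823*176 - 992) = 1/(144848 - 992) = 1/143856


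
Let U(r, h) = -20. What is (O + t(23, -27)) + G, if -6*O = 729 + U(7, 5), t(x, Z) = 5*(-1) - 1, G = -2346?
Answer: -14821/6 ≈ -2470.2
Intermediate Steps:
t(x, Z) = -6 (t(x, Z) = -5 - 1 = -6)
O = -709/6 (O = -(729 - 20)/6 = -1/6*709 = -709/6 ≈ -118.17)
(O + t(23, -27)) + G = (-709/6 - 6) - 2346 = -745/6 - 2346 = -14821/6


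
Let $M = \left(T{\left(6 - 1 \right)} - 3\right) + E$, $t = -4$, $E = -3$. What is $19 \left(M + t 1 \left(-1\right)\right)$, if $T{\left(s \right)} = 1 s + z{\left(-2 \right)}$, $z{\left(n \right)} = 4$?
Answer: $133$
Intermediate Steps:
$T{\left(s \right)} = 4 + s$ ($T{\left(s \right)} = 1 s + 4 = s + 4 = 4 + s$)
$M = 3$ ($M = \left(\left(4 + \left(6 - 1\right)\right) - 3\right) - 3 = \left(\left(4 + 5\right) - 3\right) - 3 = \left(9 - 3\right) - 3 = 6 - 3 = 3$)
$19 \left(M + t 1 \left(-1\right)\right) = 19 \left(3 + \left(-4\right) 1 \left(-1\right)\right) = 19 \left(3 - -4\right) = 19 \left(3 + 4\right) = 19 \cdot 7 = 133$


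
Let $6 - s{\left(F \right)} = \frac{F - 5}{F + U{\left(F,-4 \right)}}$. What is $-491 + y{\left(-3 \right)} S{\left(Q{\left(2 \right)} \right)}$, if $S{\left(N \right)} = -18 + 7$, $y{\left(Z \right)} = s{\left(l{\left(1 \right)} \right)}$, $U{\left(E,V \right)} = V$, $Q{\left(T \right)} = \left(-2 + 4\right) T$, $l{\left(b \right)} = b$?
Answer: $- \frac{1627}{3} \approx -542.33$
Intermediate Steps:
$Q{\left(T \right)} = 2 T$
$s{\left(F \right)} = 6 - \frac{-5 + F}{-4 + F}$ ($s{\left(F \right)} = 6 - \frac{F - 5}{F - 4} = 6 - \frac{-5 + F}{-4 + F}$)
$y{\left(Z \right)} = \frac{14}{3}$ ($y{\left(Z \right)} = \frac{-19 + 5 \cdot 1}{-4 + 1} = \frac{-19 + 5}{-3} = \left(- \frac{1}{3}\right) \left(-14\right) = \frac{14}{3}$)
$S{\left(N \right)} = -11$
$-491 + y{\left(-3 \right)} S{\left(Q{\left(2 \right)} \right)} = -491 + \frac{14}{3} \left(-11\right) = -491 - \frac{154}{3} = - \frac{1627}{3}$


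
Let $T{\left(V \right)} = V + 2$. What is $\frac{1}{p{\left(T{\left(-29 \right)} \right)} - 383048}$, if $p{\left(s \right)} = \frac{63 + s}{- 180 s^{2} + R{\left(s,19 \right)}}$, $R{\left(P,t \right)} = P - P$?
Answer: $- \frac{3645}{1396209961} \approx -2.6106 \cdot 10^{-6}$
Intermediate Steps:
$R{\left(P,t \right)} = 0$
$T{\left(V \right)} = 2 + V$
$p{\left(s \right)} = - \frac{63 + s}{180 s^{2}}$ ($p{\left(s \right)} = \frac{63 + s}{- 180 s^{2} + 0} = \frac{63 + s}{\left(-180\right) s^{2}} = \left(63 + s\right) \left(- \frac{1}{180 s^{2}}\right) = - \frac{63 + s}{180 s^{2}}$)
$\frac{1}{p{\left(T{\left(-29 \right)} \right)} - 383048} = \frac{1}{\frac{-63 - \left(2 - 29\right)}{180 \left(2 - 29\right)^{2}} - 383048} = \frac{1}{\frac{-63 - -27}{180 \cdot 729} - 383048} = \frac{1}{\frac{1}{180} \cdot \frac{1}{729} \left(-63 + 27\right) - 383048} = \frac{1}{\frac{1}{180} \cdot \frac{1}{729} \left(-36\right) - 383048} = \frac{1}{- \frac{1}{3645} - 383048} = \frac{1}{- \frac{1396209961}{3645}} = - \frac{3645}{1396209961}$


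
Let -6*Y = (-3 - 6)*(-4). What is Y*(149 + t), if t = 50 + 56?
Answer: -1530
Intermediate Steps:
Y = -6 (Y = -(-3 - 6)*(-4)/6 = -(-3)*(-4)/2 = -1/6*36 = -6)
t = 106
Y*(149 + t) = -6*(149 + 106) = -6*255 = -1530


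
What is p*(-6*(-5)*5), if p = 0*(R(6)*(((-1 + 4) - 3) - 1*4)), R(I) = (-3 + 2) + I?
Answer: 0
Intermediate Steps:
R(I) = -1 + I
p = 0 (p = 0*((-1 + 6)*(((-1 + 4) - 3) - 1*4)) = 0*(5*((3 - 3) - 4)) = 0*(5*(0 - 4)) = 0*(5*(-4)) = 0*(-20) = 0)
p*(-6*(-5)*5) = 0*(-6*(-5)*5) = 0*(30*5) = 0*150 = 0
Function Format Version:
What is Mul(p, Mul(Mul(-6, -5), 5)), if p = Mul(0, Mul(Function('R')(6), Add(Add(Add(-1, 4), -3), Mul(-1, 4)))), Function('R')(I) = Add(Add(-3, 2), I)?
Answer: 0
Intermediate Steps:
Function('R')(I) = Add(-1, I)
p = 0 (p = Mul(0, Mul(Add(-1, 6), Add(Add(Add(-1, 4), -3), Mul(-1, 4)))) = Mul(0, Mul(5, Add(Add(3, -3), -4))) = Mul(0, Mul(5, Add(0, -4))) = Mul(0, Mul(5, -4)) = Mul(0, -20) = 0)
Mul(p, Mul(Mul(-6, -5), 5)) = Mul(0, Mul(Mul(-6, -5), 5)) = Mul(0, Mul(30, 5)) = Mul(0, 150) = 0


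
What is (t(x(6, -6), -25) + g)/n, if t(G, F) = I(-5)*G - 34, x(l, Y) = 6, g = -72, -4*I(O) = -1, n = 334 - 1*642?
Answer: 19/56 ≈ 0.33929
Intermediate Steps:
n = -308 (n = 334 - 642 = -308)
I(O) = 1/4 (I(O) = -1/4*(-1) = 1/4)
t(G, F) = -34 + G/4 (t(G, F) = G/4 - 34 = -34 + G/4)
(t(x(6, -6), -25) + g)/n = ((-34 + (1/4)*6) - 72)/(-308) = -((-34 + 3/2) - 72)/308 = -(-65/2 - 72)/308 = -1/308*(-209/2) = 19/56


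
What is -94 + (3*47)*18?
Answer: 2444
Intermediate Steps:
-94 + (3*47)*18 = -94 + 141*18 = -94 + 2538 = 2444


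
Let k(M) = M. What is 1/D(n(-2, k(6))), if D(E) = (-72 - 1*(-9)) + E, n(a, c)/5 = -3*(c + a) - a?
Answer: -1/113 ≈ -0.0088496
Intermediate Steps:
n(a, c) = -20*a - 15*c (n(a, c) = 5*(-3*(c + a) - a) = 5*(-3*(a + c) - a) = 5*((-3*a - 3*c) - a) = 5*(-4*a - 3*c) = -20*a - 15*c)
D(E) = -63 + E (D(E) = (-72 + 9) + E = -63 + E)
1/D(n(-2, k(6))) = 1/(-63 + (-20*(-2) - 15*6)) = 1/(-63 + (40 - 90)) = 1/(-63 - 50) = 1/(-113) = -1/113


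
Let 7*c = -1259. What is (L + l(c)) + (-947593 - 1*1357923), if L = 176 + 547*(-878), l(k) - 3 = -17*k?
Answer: -19477818/7 ≈ -2.7825e+6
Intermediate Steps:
c = -1259/7 (c = (⅐)*(-1259) = -1259/7 ≈ -179.86)
l(k) = 3 - 17*k
L = -480090 (L = 176 - 480266 = -480090)
(L + l(c)) + (-947593 - 1*1357923) = (-480090 + (3 - 17*(-1259/7))) + (-947593 - 1*1357923) = (-480090 + (3 + 21403/7)) + (-947593 - 1357923) = (-480090 + 21424/7) - 2305516 = -3339206/7 - 2305516 = -19477818/7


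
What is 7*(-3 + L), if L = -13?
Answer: -112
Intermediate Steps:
7*(-3 + L) = 7*(-3 - 13) = 7*(-16) = -112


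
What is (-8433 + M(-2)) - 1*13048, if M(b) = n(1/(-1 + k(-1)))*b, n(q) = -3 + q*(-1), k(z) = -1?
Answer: -21476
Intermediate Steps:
n(q) = -3 - q
M(b) = -5*b/2 (M(b) = (-3 - 1/(-1 - 1))*b = (-3 - 1/(-2))*b = (-3 - 1*(-1/2))*b = (-3 + 1/2)*b = -5*b/2)
(-8433 + M(-2)) - 1*13048 = (-8433 - 5/2*(-2)) - 1*13048 = (-8433 + 5) - 13048 = -8428 - 13048 = -21476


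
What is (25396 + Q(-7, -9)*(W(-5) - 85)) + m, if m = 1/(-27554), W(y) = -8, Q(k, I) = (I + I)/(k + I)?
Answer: 2787514183/110216 ≈ 25291.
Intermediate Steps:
Q(k, I) = 2*I/(I + k) (Q(k, I) = (2*I)/(I + k) = 2*I/(I + k))
m = -1/27554 ≈ -3.6292e-5
(25396 + Q(-7, -9)*(W(-5) - 85)) + m = (25396 + (2*(-9)/(-9 - 7))*(-8 - 85)) - 1/27554 = (25396 + (2*(-9)/(-16))*(-93)) - 1/27554 = (25396 + (2*(-9)*(-1/16))*(-93)) - 1/27554 = (25396 + (9/8)*(-93)) - 1/27554 = (25396 - 837/8) - 1/27554 = 202331/8 - 1/27554 = 2787514183/110216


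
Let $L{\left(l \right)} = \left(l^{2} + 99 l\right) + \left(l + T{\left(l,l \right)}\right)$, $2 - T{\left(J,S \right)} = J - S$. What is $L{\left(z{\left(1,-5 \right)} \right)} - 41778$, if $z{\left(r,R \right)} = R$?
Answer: $-42251$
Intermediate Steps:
$T{\left(J,S \right)} = 2 + S - J$ ($T{\left(J,S \right)} = 2 - \left(J - S\right) = 2 + S - J$)
$L{\left(l \right)} = 2 + l^{2} + 100 l$ ($L{\left(l \right)} = \left(l^{2} + 99 l\right) + \left(l + \left(2 + l - l\right)\right) = \left(l^{2} + 99 l\right) + \left(l + 2\right) = \left(l^{2} + 99 l\right) + \left(2 + l\right) = 2 + l^{2} + 100 l$)
$L{\left(z{\left(1,-5 \right)} \right)} - 41778 = \left(2 + \left(-5\right)^{2} + 100 \left(-5\right)\right) - 41778 = \left(2 + 25 - 500\right) - 41778 = -473 - 41778 = -42251$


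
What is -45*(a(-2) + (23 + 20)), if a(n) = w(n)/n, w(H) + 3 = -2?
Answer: -4095/2 ≈ -2047.5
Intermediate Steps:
w(H) = -5 (w(H) = -3 - 2 = -5)
a(n) = -5/n
-45*(a(-2) + (23 + 20)) = -45*(-5/(-2) + (23 + 20)) = -45*(-5*(-½) + 43) = -45*(5/2 + 43) = -45*91/2 = -4095/2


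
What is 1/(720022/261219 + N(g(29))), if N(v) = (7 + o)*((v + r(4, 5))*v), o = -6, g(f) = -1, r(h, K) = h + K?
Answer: -261219/1369730 ≈ -0.19071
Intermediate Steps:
r(h, K) = K + h
N(v) = v*(9 + v) (N(v) = (7 - 6)*((v + (5 + 4))*v) = 1*((v + 9)*v) = 1*((9 + v)*v) = 1*(v*(9 + v)) = v*(9 + v))
1/(720022/261219 + N(g(29))) = 1/(720022/261219 - (9 - 1)) = 1/(720022*(1/261219) - 1*8) = 1/(720022/261219 - 8) = 1/(-1369730/261219) = -261219/1369730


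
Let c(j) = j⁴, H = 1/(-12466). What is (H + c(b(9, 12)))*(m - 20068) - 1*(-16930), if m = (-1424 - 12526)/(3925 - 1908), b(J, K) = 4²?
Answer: -16539832526966845/12571961 ≈ -1.3156e+9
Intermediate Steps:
H = -1/12466 ≈ -8.0218e-5
b(J, K) = 16
m = -13950/2017 ≈ -6.9162
(H + c(b(9, 12)))*(m - 20068) - 1*(-16930) = (-1/12466 + 16⁴)*(-13950/2017 - 20068) - 1*(-16930) = (-1/12466 + 65536)*(-40491106/2017) + 16930 = (816971775/12466)*(-40491106/2017) + 16930 = -16540045370266575/12571961 + 16930 = -16539832526966845/12571961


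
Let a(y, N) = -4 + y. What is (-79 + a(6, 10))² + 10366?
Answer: 16295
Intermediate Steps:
(-79 + a(6, 10))² + 10366 = (-79 + (-4 + 6))² + 10366 = (-79 + 2)² + 10366 = (-77)² + 10366 = 5929 + 10366 = 16295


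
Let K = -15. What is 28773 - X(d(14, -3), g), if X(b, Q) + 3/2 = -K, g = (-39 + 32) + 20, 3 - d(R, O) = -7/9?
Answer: 57519/2 ≈ 28760.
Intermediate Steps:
d(R, O) = 34/9 (d(R, O) = 3 - (-7)/9 = 3 - 1*(-7/9) = 3 + 7/9 = 34/9)
g = 13 (g = -7 + 20 = 13)
X(b, Q) = 27/2 (X(b, Q) = -3/2 - 1*(-15) = -3/2 + 15 = 27/2)
28773 - X(d(14, -3), g) = 28773 - 1*27/2 = 28773 - 27/2 = 57519/2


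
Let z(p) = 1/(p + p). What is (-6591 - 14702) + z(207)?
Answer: -8815301/414 ≈ -21293.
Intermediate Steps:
z(p) = 1/(2*p)
(-6591 - 14702) + z(207) = (-6591 - 14702) + (½)/207 = -21293 + (½)*(1/207) = -21293 + 1/414 = -8815301/414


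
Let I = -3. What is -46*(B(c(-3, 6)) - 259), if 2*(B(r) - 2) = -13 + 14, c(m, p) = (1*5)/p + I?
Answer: 11799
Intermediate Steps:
c(m, p) = -3 + 5/p (c(m, p) = (1*5)/p - 3 = 5/p - 3 = -3 + 5/p)
B(r) = 5/2 (B(r) = 2 + (-13 + 14)/2 = 2 + (½)*1 = 2 + ½ = 5/2)
-46*(B(c(-3, 6)) - 259) = -46*(5/2 - 259) = -46*(-513/2) = 11799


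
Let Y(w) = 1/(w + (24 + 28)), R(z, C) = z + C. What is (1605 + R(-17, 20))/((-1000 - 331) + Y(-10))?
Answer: -67536/55901 ≈ -1.2081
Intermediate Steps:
R(z, C) = C + z
Y(w) = 1/(52 + w) (Y(w) = 1/(w + 52) = 1/(52 + w))
(1605 + R(-17, 20))/((-1000 - 331) + Y(-10)) = (1605 + (20 - 17))/((-1000 - 331) + 1/(52 - 10)) = (1605 + 3)/(-1331 + 1/42) = 1608/(-1331 + 1/42) = 1608/(-55901/42) = 1608*(-42/55901) = -67536/55901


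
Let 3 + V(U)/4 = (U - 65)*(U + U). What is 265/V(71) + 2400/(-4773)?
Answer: -2295185/5403036 ≈ -0.42480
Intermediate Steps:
V(U) = -12 + 8*U*(-65 + U) (V(U) = -12 + 4*((U - 65)*(U + U)) = -12 + 4*((-65 + U)*(2*U)) = -12 + 4*(2*U*(-65 + U)) = -12 + 8*U*(-65 + U))
265/V(71) + 2400/(-4773) = 265/(-12 - 520*71 + 8*71²) + 2400/(-4773) = 265/(-12 - 36920 + 8*5041) + 2400*(-1/4773) = 265/(-12 - 36920 + 40328) - 800/1591 = 265/3396 - 800/1591 = -2295185/5403036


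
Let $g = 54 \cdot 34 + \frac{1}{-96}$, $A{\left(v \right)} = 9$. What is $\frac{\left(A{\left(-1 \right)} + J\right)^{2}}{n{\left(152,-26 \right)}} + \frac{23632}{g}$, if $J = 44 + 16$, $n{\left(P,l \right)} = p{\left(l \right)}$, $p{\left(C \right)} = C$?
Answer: $- \frac{780164583}{4582630} \approx -170.24$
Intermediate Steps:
$n{\left(P,l \right)} = l$
$g = \frac{176255}{96}$ ($g = 1836 - \frac{1}{96} = \frac{176255}{96} \approx 1836.0$)
$J = 60$
$\frac{\left(A{\left(-1 \right)} + J\right)^{2}}{n{\left(152,-26 \right)}} + \frac{23632}{g} = \frac{\left(9 + 60\right)^{2}}{-26} + \frac{23632}{\frac{176255}{96}} = 69^{2} \left(- \frac{1}{26}\right) + 23632 \cdot \frac{96}{176255} = 4761 \left(- \frac{1}{26}\right) + \frac{2268672}{176255} = - \frac{4761}{26} + \frac{2268672}{176255} = - \frac{780164583}{4582630}$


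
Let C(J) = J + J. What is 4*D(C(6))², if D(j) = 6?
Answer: 144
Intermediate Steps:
C(J) = 2*J
4*D(C(6))² = 4*6² = 4*36 = 144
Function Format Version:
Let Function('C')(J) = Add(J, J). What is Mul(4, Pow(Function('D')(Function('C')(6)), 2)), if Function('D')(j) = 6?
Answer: 144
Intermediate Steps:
Function('C')(J) = Mul(2, J)
Mul(4, Pow(Function('D')(Function('C')(6)), 2)) = Mul(4, Pow(6, 2)) = Mul(4, 36) = 144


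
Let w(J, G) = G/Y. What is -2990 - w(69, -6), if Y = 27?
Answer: -26908/9 ≈ -2989.8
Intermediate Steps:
w(J, G) = G/27
-2990 - w(69, -6) = -2990 - (-6)/27 = -2990 - 1*(-2/9) = -2990 + 2/9 = -26908/9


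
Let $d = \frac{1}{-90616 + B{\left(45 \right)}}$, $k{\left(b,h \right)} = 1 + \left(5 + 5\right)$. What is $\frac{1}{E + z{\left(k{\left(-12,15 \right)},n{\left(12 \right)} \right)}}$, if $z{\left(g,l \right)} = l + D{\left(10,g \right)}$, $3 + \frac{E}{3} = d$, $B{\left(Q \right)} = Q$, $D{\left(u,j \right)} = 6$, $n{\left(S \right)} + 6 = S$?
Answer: $\frac{90571}{271710} \approx 0.33334$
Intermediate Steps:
$n{\left(S \right)} = -6 + S$
$k{\left(b,h \right)} = 11$ ($k{\left(b,h \right)} = 1 + 10 = 11$)
$d = - \frac{1}{90571}$ ($d = \frac{1}{-90616 + 45} = \frac{1}{-90571} = - \frac{1}{90571} \approx -1.1041 \cdot 10^{-5}$)
$E = - \frac{815142}{90571}$ ($E = -9 + 3 \left(- \frac{1}{90571}\right) = -9 - \frac{3}{90571} = - \frac{815142}{90571} \approx -9.0$)
$z{\left(g,l \right)} = 6 + l$ ($z{\left(g,l \right)} = l + 6 = 6 + l$)
$\frac{1}{E + z{\left(k{\left(-12,15 \right)},n{\left(12 \right)} \right)}} = \frac{1}{- \frac{815142}{90571} + \left(6 + \left(-6 + 12\right)\right)} = \frac{1}{- \frac{815142}{90571} + \left(6 + 6\right)} = \frac{1}{- \frac{815142}{90571} + 12} = \frac{1}{\frac{271710}{90571}} = \frac{90571}{271710}$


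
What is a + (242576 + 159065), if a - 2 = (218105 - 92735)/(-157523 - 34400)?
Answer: 77084404119/191923 ≈ 4.0164e+5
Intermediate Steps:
a = 258476/191923 (a = 2 + (218105 - 92735)/(-157523 - 34400) = 2 + 125370/(-191923) = 2 + 125370*(-1/191923) = 2 - 125370/191923 = 258476/191923 ≈ 1.3468)
a + (242576 + 159065) = 258476/191923 + (242576 + 159065) = 258476/191923 + 401641 = 77084404119/191923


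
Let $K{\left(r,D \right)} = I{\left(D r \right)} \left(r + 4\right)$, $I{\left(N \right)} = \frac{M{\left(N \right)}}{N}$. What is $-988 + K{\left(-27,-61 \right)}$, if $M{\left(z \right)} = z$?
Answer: $-1011$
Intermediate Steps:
$I{\left(N \right)} = 1$ ($I{\left(N \right)} = \frac{N}{N} = 1$)
$K{\left(r,D \right)} = 4 + r$ ($K{\left(r,D \right)} = 1 \left(r + 4\right) = 1 \left(4 + r\right) = 4 + r$)
$-988 + K{\left(-27,-61 \right)} = -988 + \left(4 - 27\right) = -988 - 23 = -1011$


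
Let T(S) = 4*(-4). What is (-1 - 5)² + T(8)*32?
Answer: -476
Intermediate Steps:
T(S) = -16
(-1 - 5)² + T(8)*32 = (-1 - 5)² - 16*32 = (-6)² - 512 = 36 - 512 = -476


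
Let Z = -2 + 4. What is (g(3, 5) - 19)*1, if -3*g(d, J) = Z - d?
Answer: -56/3 ≈ -18.667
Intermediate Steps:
Z = 2
g(d, J) = -⅔ + d/3 (g(d, J) = -(2 - d)/3 = -⅔ + d/3)
(g(3, 5) - 19)*1 = ((-⅔ + (⅓)*3) - 19)*1 = ((-⅔ + 1) - 19)*1 = (⅓ - 19)*1 = -56/3*1 = -56/3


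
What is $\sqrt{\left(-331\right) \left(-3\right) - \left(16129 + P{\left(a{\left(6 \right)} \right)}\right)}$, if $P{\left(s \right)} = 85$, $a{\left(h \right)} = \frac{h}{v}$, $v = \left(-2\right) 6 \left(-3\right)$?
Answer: $i \sqrt{15221} \approx 123.37 i$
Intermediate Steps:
$v = 36$ ($v = \left(-12\right) \left(-3\right) = 36$)
$a{\left(h \right)} = \frac{h}{36}$
$\sqrt{\left(-331\right) \left(-3\right) - \left(16129 + P{\left(a{\left(6 \right)} \right)}\right)} = \sqrt{\left(-331\right) \left(-3\right) - 16214} = \sqrt{993 - 16214} = \sqrt{-15221} = i \sqrt{15221}$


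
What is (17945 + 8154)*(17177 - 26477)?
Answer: -242720700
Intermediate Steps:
(17945 + 8154)*(17177 - 26477) = 26099*(-9300) = -242720700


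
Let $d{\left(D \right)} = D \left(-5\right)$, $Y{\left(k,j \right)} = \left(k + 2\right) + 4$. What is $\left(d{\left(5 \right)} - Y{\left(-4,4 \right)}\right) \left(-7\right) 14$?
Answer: $2646$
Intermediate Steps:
$Y{\left(k,j \right)} = 6 + k$ ($Y{\left(k,j \right)} = \left(2 + k\right) + 4 = 6 + k$)
$d{\left(D \right)} = - 5 D$
$\left(d{\left(5 \right)} - Y{\left(-4,4 \right)}\right) \left(-7\right) 14 = \left(\left(-5\right) 5 - \left(6 - 4\right)\right) \left(-7\right) 14 = \left(-25 - 2\right) \left(-7\right) 14 = \left(-27\right) \left(-7\right) 14 = 189 \cdot 14 = 2646$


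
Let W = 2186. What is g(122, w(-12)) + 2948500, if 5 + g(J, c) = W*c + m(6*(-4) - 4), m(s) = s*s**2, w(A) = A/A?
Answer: 2928729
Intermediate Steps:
w(A) = 1
m(s) = s**3
g(J, c) = -21957 + 2186*c (g(J, c) = -5 + (2186*c + (6*(-4) - 4)**3) = -5 + (2186*c + (-24 - 4)**3) = -5 + (2186*c + (-28)**3) = -5 + (2186*c - 21952) = -5 + (-21952 + 2186*c) = -21957 + 2186*c)
g(122, w(-12)) + 2948500 = (-21957 + 2186*1) + 2948500 = (-21957 + 2186) + 2948500 = -19771 + 2948500 = 2928729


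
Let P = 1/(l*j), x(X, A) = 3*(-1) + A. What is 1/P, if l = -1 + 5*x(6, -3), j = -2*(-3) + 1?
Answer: -217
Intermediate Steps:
x(X, A) = -3 + A
j = 7 (j = 6 + 1 = 7)
l = -31 (l = -1 + 5*(-3 - 3) = -1 + 5*(-6) = -1 - 30 = -31)
P = -1/217 (P = 1/(-31*7) = 1/(-217) = -1/217 ≈ -0.0046083)
1/P = 1/(-1/217) = -217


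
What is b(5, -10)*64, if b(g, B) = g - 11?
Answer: -384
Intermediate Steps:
b(g, B) = -11 + g
b(5, -10)*64 = (-11 + 5)*64 = -6*64 = -384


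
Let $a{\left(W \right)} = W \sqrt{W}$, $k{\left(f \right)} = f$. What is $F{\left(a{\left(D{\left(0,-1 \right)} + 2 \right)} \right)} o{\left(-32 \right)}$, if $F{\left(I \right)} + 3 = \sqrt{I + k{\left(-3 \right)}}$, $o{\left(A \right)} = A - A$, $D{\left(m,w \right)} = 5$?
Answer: $0$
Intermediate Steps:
$o{\left(A \right)} = 0$
$a{\left(W \right)} = W^{\frac{3}{2}}$
$F{\left(I \right)} = -3 + \sqrt{-3 + I}$ ($F{\left(I \right)} = -3 + \sqrt{I - 3} = -3 + \sqrt{-3 + I}$)
$F{\left(a{\left(D{\left(0,-1 \right)} + 2 \right)} \right)} o{\left(-32 \right)} = \left(-3 + \sqrt{-3 + \left(5 + 2\right)^{\frac{3}{2}}}\right) 0 = \left(-3 + \sqrt{-3 + 7^{\frac{3}{2}}}\right) 0 = \left(-3 + \sqrt{-3 + 7 \sqrt{7}}\right) 0 = 0$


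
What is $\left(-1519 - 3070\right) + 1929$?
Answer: $-2660$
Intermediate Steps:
$\left(-1519 - 3070\right) + 1929 = -4589 + 1929 = -2660$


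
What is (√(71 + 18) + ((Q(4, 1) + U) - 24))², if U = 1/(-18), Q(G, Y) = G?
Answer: 159157/324 - 361*√89/9 ≈ 112.82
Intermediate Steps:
U = -1/18 ≈ -0.055556
(√(71 + 18) + ((Q(4, 1) + U) - 24))² = (√(71 + 18) + ((4 - 1/18) - 24))² = (√89 + (71/18 - 24))² = (√89 - 361/18)² = (-361/18 + √89)²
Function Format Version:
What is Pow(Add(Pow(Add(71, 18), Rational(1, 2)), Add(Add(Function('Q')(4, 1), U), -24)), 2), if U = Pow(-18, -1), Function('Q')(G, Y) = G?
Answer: Add(Rational(159157, 324), Mul(Rational(-361, 9), Pow(89, Rational(1, 2)))) ≈ 112.82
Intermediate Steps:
U = Rational(-1, 18) ≈ -0.055556
Pow(Add(Pow(Add(71, 18), Rational(1, 2)), Add(Add(Function('Q')(4, 1), U), -24)), 2) = Pow(Add(Pow(Add(71, 18), Rational(1, 2)), Add(Add(4, Rational(-1, 18)), -24)), 2) = Pow(Add(Pow(89, Rational(1, 2)), Add(Rational(71, 18), -24)), 2) = Pow(Add(Pow(89, Rational(1, 2)), Rational(-361, 18)), 2) = Pow(Add(Rational(-361, 18), Pow(89, Rational(1, 2))), 2)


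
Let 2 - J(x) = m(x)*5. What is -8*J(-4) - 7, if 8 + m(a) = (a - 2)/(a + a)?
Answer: -313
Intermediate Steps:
m(a) = -8 + (-2 + a)/(2*a) (m(a) = -8 + (a - 2)/(a + a) = -8 + (-2 + a)/((2*a)) = -8 + (-2 + a)*(1/(2*a)) = -8 + (-2 + a)/(2*a))
J(x) = 79/2 + 5/x (J(x) = 2 - (-15/2 - 1/x)*5 = 2 - (-75/2 - 5/x) = 2 + (75/2 + 5/x) = 79/2 + 5/x)
-8*J(-4) - 7 = -8*(79/2 + 5/(-4)) - 7 = -8*(79/2 + 5*(-¼)) - 7 = -8*(79/2 - 5/4) - 7 = -8*153/4 - 7 = -306 - 7 = -313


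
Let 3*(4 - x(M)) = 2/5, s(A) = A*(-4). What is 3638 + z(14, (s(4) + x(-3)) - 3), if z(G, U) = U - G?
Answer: 54133/15 ≈ 3608.9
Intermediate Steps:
s(A) = -4*A
x(M) = 58/15 (x(M) = 4 - 2/(3*5) = 4 - ⅓*⅖ = 4 - 2/15 = 58/15)
3638 + z(14, (s(4) + x(-3)) - 3) = 3638 + (((-4*4 + 58/15) - 3) - 1*14) = 3638 + (((-16 + 58/15) - 3) - 14) = 3638 + ((-182/15 - 3) - 14) = 3638 + (-227/15 - 14) = 3638 - 437/15 = 54133/15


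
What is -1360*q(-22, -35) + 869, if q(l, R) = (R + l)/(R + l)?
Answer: -491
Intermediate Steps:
q(l, R) = 1
-1360*q(-22, -35) + 869 = -1360*1 + 869 = -1360 + 869 = -491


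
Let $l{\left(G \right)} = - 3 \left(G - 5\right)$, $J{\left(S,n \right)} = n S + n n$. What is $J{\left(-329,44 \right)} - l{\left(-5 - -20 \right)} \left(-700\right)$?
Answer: $-33540$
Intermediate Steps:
$J{\left(S,n \right)} = n^{2} + S n$ ($J{\left(S,n \right)} = S n + n^{2} = n^{2} + S n$)
$l{\left(G \right)} = 15 - 3 G$ ($l{\left(G \right)} = - 3 \left(-5 + G\right) = 15 - 3 G$)
$J{\left(-329,44 \right)} - l{\left(-5 - -20 \right)} \left(-700\right) = 44 \left(-329 + 44\right) - \left(15 - 3 \left(-5 - -20\right)\right) \left(-700\right) = 44 \left(-285\right) - \left(15 - 3 \left(-5 + 20\right)\right) \left(-700\right) = -12540 - \left(15 - 45\right) \left(-700\right) = -12540 - \left(-30\right) \left(-700\right) = -12540 - 21000 = -33540$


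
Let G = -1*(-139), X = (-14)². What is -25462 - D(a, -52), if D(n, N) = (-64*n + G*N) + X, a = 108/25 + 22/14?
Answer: -3159266/175 ≈ -18053.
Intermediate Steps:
X = 196
G = 139
a = 1031/175 (a = 108*(1/25) + 22*(1/14) = 108/25 + 11/7 = 1031/175 ≈ 5.8914)
D(n, N) = 196 - 64*n + 139*N (D(n, N) = (-64*n + 139*N) + 196 = 196 - 64*n + 139*N)
-25462 - D(a, -52) = -25462 - (196 - 64*1031/175 + 139*(-52)) = -25462 - (196 - 65984/175 - 7228) = -25462 - 1*(-1296584/175) = -25462 + 1296584/175 = -3159266/175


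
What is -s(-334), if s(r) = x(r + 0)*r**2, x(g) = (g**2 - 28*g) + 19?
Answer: -13490132412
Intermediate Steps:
x(g) = 19 + g**2 - 28*g
s(r) = r**2*(19 + r**2 - 28*r) (s(r) = (19 + (r + 0)**2 - 28*(r + 0))*r**2 = (19 + r**2 - 28*r)*r**2 = r**2*(19 + r**2 - 28*r))
-s(-334) = -(-334)**2*(19 + (-334)**2 - 28*(-334)) = -111556*(19 + 111556 + 9352) = -111556*120927 = -1*13490132412 = -13490132412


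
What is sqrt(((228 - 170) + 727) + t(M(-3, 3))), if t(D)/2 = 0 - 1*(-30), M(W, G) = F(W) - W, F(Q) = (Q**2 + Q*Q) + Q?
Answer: 13*sqrt(5) ≈ 29.069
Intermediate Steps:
F(Q) = Q + 2*Q**2 (F(Q) = (Q**2 + Q**2) + Q = 2*Q**2 + Q = Q + 2*Q**2)
M(W, G) = -W + W*(1 + 2*W) (M(W, G) = W*(1 + 2*W) - W = -W + W*(1 + 2*W))
t(D) = 60 (t(D) = 2*(0 - 1*(-30)) = 2*(0 + 30) = 2*30 = 60)
sqrt(((228 - 170) + 727) + t(M(-3, 3))) = sqrt(((228 - 170) + 727) + 60) = sqrt((58 + 727) + 60) = sqrt(785 + 60) = sqrt(845) = 13*sqrt(5)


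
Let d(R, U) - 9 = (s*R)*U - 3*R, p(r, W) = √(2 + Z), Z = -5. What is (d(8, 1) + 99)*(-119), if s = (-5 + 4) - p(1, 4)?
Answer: -9044 + 952*I*√3 ≈ -9044.0 + 1648.9*I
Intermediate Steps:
p(r, W) = I*√3 (p(r, W) = √(2 - 5) = √(-3) = I*√3)
s = -1 - I*√3 (s = (-5 + 4) - I*√3 = -1 - I*√3 ≈ -1.0 - 1.732*I)
d(R, U) = 9 - 3*R + R*U*(-1 - I*√3) (d(R, U) = 9 + (((-1 - I*√3)*R)*U - 3*R) = 9 + ((R*(-1 - I*√3))*U - 3*R) = 9 + (R*U*(-1 - I*√3) - 3*R) = 9 + (-3*R + R*U*(-1 - I*√3)) = 9 - 3*R + R*U*(-1 - I*√3))
(d(8, 1) + 99)*(-119) = ((9 - 3*8 - 1*8*1*(1 + I*√3)) + 99)*(-119) = ((9 - 24 + (-8 - 8*I*√3)) + 99)*(-119) = ((-23 - 8*I*√3) + 99)*(-119) = (76 - 8*I*√3)*(-119) = -9044 + 952*I*√3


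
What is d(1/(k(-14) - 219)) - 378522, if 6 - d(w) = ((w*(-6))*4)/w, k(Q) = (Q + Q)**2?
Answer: -378492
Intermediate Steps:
k(Q) = 4*Q**2 (k(Q) = (2*Q)**2 = 4*Q**2)
d(w) = 30 (d(w) = 6 - (w*(-6))*4/w = 6 - -6*w*4/w = 6 - (-24*w)/w = 6 - 1*(-24) = 6 + 24 = 30)
d(1/(k(-14) - 219)) - 378522 = 30 - 378522 = -378492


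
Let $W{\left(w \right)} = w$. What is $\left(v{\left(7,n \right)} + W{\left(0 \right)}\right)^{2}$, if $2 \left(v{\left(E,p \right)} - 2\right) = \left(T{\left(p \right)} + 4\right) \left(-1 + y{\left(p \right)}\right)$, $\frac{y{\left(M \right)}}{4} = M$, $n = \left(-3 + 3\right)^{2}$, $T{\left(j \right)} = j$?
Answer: $0$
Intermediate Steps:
$n = 0$ ($n = 0^{2} = 0$)
$y{\left(M \right)} = 4 M$
$v{\left(E,p \right)} = 2 + \frac{\left(-1 + 4 p\right) \left(4 + p\right)}{2}$ ($v{\left(E,p \right)} = 2 + \frac{\left(p + 4\right) \left(-1 + 4 p\right)}{2} = 2 + \frac{\left(4 + p\right) \left(-1 + 4 p\right)}{2} = 2 + \frac{\left(-1 + 4 p\right) \left(4 + p\right)}{2}$)
$\left(v{\left(7,n \right)} + W{\left(0 \right)}\right)^{2} = \left(\frac{1}{2} \cdot 0 \left(15 + 4 \cdot 0\right) + 0\right)^{2} = \left(\frac{1}{2} \cdot 0 \left(15 + 0\right) + 0\right)^{2} = \left(\frac{1}{2} \cdot 0 \cdot 15 + 0\right)^{2} = \left(0 + 0\right)^{2} = 0^{2} = 0$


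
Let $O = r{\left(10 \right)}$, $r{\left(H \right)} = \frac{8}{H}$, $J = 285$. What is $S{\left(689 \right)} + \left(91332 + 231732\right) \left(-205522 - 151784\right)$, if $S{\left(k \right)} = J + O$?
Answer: $- \frac{577163526491}{5} \approx -1.1543 \cdot 10^{11}$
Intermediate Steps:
$O = \frac{4}{5}$ ($O = \frac{8}{10} = 8 \cdot \frac{1}{10} = \frac{4}{5} \approx 0.8$)
$S{\left(k \right)} = \frac{1429}{5}$ ($S{\left(k \right)} = 285 + \frac{4}{5} = \frac{1429}{5}$)
$S{\left(689 \right)} + \left(91332 + 231732\right) \left(-205522 - 151784\right) = \frac{1429}{5} + \left(91332 + 231732\right) \left(-205522 - 151784\right) = \frac{1429}{5} + 323064 \left(-357306\right) = \frac{1429}{5} - 115432705584 = - \frac{577163526491}{5}$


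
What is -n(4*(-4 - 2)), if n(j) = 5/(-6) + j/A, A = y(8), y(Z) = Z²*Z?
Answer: 169/192 ≈ 0.88021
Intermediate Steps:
y(Z) = Z³
A = 512 (A = 8³ = 512)
n(j) = -⅚ + j/512 (n(j) = 5/(-6) + j/512 = 5*(-⅙) + j*(1/512) = -⅚ + j/512)
-n(4*(-4 - 2)) = -(-⅚ + (4*(-4 - 2))/512) = -(-⅚ + (4*(-6))/512) = -(-⅚ + (1/512)*(-24)) = -(-⅚ - 3/64) = -1*(-169/192) = 169/192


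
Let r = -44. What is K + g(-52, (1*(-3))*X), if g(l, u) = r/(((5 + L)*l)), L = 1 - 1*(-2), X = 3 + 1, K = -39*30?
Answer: -121669/104 ≈ -1169.9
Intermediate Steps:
K = -1170
X = 4
L = 3 (L = 1 + 2 = 3)
g(l, u) = -11/(2*l) (g(l, u) = -44*1/(l*(5 + 3)) = -44*1/(8*l) = -11/(2*l))
K + g(-52, (1*(-3))*X) = -1170 - 11/2/(-52) = -1170 - 11/2*(-1/52) = -1170 + 11/104 = -121669/104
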